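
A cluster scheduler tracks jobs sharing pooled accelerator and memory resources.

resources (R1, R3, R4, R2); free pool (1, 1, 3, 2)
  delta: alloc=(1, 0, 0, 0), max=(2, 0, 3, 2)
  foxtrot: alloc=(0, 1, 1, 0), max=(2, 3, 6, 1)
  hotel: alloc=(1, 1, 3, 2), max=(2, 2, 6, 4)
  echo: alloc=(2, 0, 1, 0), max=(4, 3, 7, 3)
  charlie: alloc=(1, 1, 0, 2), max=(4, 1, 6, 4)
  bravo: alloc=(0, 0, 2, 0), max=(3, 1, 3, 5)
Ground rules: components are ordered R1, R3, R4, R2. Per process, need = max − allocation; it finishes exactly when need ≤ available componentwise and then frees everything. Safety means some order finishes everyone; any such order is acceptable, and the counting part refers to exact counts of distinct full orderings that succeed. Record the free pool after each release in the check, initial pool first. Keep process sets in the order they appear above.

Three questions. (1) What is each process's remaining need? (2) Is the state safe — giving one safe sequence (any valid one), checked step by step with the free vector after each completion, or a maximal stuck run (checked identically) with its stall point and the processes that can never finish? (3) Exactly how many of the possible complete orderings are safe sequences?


(1) Outstanding need per process (order R1, R3, R4, R2):
  delta: (1, 0, 3, 2)
  foxtrot: (2, 2, 5, 1)
  hotel: (1, 1, 3, 2)
  echo: (2, 3, 6, 3)
  charlie: (3, 0, 6, 2)
  bravo: (3, 1, 1, 5)
(2) SAFE. One safe sequence: hotel, foxtrot, delta, echo, charlie, bravo.
Key observation: at hotel the run first touches a limit — (1, 1, 3, 2) against (1, 1, 3, 2), exact on a resource it actually requests.
Step-by-step check:
  pool = (1, 1, 3, 2)
  run hotel (needs (1, 1, 3, 2), free (1, 1, 3, 2)); after release of (1, 1, 3, 2) the pool is (2, 2, 6, 4)
  run foxtrot (needs (2, 2, 5, 1), free (2, 2, 6, 4)); after release of (0, 1, 1, 0) the pool is (2, 3, 7, 4)
  run delta (needs (1, 0, 3, 2), free (2, 3, 7, 4)); after release of (1, 0, 0, 0) the pool is (3, 3, 7, 4)
  run echo (needs (2, 3, 6, 3), free (3, 3, 7, 4)); after release of (2, 0, 1, 0) the pool is (5, 3, 8, 4)
  run charlie (needs (3, 0, 6, 2), free (5, 3, 8, 4)); after release of (1, 1, 0, 2) the pool is (6, 4, 8, 6)
  run bravo (needs (3, 1, 1, 5), free (6, 4, 8, 6)); after release of (0, 0, 2, 0) the pool is (6, 4, 10, 6)
(3) The exact count: 24 of the possible complete orderings are safe sequences.


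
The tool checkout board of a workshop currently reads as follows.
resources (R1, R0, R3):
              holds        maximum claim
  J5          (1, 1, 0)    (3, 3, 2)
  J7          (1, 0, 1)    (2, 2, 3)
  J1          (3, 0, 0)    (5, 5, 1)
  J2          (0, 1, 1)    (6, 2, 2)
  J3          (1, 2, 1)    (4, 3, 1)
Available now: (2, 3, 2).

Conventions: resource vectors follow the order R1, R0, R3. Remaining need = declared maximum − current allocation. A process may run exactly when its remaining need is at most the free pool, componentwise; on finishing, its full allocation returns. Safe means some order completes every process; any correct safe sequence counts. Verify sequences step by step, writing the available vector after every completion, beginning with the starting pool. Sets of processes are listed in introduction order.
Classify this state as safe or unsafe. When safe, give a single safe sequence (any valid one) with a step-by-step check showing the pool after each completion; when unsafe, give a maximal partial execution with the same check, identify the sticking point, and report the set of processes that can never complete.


The state is SAFE; one workable sequence: J7, J3, J1, J2, J5.
Key observation: the order's first zero-slack moment is J7 ((1, 2, 2) needed, (2, 3, 2) free — a requested resource with nothing to spare).
Check, step by step:
  pool = (2, 3, 2)
  J7: need (1, 2, 2) fits (2, 3, 2); releases (1, 0, 1), pool now (3, 3, 3)
  J3: need (3, 1, 0) fits (3, 3, 3); releases (1, 2, 1), pool now (4, 5, 4)
  J1: need (2, 5, 1) fits (4, 5, 4); releases (3, 0, 0), pool now (7, 5, 4)
  J2: need (6, 1, 1) fits (7, 5, 4); releases (0, 1, 1), pool now (7, 6, 5)
  J5: need (2, 2, 2) fits (7, 6, 5); releases (1, 1, 0), pool now (8, 7, 5)


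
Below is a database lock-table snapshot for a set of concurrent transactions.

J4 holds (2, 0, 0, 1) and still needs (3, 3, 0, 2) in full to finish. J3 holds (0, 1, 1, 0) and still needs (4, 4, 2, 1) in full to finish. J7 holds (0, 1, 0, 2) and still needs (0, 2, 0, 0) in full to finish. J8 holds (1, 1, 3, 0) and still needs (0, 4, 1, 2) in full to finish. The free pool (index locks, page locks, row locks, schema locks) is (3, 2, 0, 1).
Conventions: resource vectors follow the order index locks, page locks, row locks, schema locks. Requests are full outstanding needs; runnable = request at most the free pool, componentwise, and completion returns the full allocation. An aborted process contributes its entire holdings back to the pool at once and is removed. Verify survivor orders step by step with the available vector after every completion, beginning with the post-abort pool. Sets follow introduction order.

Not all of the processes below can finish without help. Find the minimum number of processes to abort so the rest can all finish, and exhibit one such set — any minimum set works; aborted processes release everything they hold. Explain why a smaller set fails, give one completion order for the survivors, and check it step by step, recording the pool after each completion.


Minimum abort set: J3.
Key observation: J8 was stuck for good until J3 gave back (0, 1, 1, 0); in the order shown it finishes at step 3.
Why nothing smaller works: aborting no one leaves the state deadlocked as given.
The survivors complete as J7, J4, J8. Check, step by step (starting from the post-abort pool):
  pool = (3, 3, 1, 1)
  J7 needs (0, 2, 0, 0) <= (3, 3, 1, 1) -> finishes; pool += (0, 1, 0, 2) = (3, 4, 1, 3)
  J4 needs (3, 3, 0, 2) <= (3, 4, 1, 3) -> finishes; pool += (2, 0, 0, 1) = (5, 4, 1, 4)
  J8 needs (0, 4, 1, 2) <= (5, 4, 1, 4) -> finishes; pool += (1, 1, 3, 0) = (6, 5, 4, 4)


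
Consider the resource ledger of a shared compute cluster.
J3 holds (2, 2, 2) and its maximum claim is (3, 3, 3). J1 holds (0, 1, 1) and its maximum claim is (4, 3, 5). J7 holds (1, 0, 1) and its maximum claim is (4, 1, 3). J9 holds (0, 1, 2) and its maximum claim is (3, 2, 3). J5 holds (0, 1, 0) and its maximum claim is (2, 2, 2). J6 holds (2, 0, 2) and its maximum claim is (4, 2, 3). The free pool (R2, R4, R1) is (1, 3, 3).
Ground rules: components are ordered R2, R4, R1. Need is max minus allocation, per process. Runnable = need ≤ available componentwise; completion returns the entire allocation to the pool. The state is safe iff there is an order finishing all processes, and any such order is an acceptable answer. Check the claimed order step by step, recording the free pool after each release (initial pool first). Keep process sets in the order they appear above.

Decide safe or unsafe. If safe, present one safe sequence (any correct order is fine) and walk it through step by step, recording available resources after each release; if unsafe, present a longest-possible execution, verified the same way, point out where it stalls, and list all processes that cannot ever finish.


SAFE — a valid safe sequence is J3, J7, J5, J6, J1, J9.
Key observation: the order's first zero-slack moment is J3 ((1, 1, 1) needed, (1, 3, 3) free — a requested resource with nothing to spare).
Check, step by step:
  pool = (1, 3, 3)
  J3: need (1, 1, 1) fits (1, 3, 3); releases (2, 2, 2), pool now (3, 5, 5)
  J7: need (3, 1, 2) fits (3, 5, 5); releases (1, 0, 1), pool now (4, 5, 6)
  J5: need (2, 1, 2) fits (4, 5, 6); releases (0, 1, 0), pool now (4, 6, 6)
  J6: need (2, 2, 1) fits (4, 6, 6); releases (2, 0, 2), pool now (6, 6, 8)
  J1: need (4, 2, 4) fits (6, 6, 8); releases (0, 1, 1), pool now (6, 7, 9)
  J9: need (3, 1, 1) fits (6, 7, 9); releases (0, 1, 2), pool now (6, 8, 11)


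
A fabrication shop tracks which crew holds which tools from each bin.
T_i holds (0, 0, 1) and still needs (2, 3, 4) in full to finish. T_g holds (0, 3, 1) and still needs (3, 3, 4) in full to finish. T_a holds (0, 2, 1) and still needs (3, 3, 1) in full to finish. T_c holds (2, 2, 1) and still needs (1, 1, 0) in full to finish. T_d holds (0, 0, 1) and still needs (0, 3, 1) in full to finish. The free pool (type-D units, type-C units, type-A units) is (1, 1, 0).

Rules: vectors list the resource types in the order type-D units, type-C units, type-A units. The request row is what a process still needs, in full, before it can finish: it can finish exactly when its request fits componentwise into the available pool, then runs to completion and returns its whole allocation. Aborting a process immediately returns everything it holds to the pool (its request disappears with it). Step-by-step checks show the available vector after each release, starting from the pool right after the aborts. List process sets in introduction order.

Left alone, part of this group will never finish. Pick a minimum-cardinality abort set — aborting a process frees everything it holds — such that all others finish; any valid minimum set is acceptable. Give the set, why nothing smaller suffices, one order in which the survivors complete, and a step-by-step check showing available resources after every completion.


Minimum abort set: T_g.
Key observation: T_i was stuck for good until T_g gave back (0, 3, 1); in the order shown it finishes at step 4.
No smaller set exists: with zero aborts the deadlock remains.
Survivors finish in the order: T_d, T_c, T_a, T_i. Verifying each step (pool after the aborts first):
  pool = (1, 4, 1)
  T_d: need (0, 3, 1) fits (1, 4, 1); releases (0, 0, 1), pool now (1, 4, 2)
  T_c: need (1, 1, 0) fits (1, 4, 2); releases (2, 2, 1), pool now (3, 6, 3)
  T_a: need (3, 3, 1) fits (3, 6, 3); releases (0, 2, 1), pool now (3, 8, 4)
  T_i: need (2, 3, 4) fits (3, 8, 4); releases (0, 0, 1), pool now (3, 8, 5)


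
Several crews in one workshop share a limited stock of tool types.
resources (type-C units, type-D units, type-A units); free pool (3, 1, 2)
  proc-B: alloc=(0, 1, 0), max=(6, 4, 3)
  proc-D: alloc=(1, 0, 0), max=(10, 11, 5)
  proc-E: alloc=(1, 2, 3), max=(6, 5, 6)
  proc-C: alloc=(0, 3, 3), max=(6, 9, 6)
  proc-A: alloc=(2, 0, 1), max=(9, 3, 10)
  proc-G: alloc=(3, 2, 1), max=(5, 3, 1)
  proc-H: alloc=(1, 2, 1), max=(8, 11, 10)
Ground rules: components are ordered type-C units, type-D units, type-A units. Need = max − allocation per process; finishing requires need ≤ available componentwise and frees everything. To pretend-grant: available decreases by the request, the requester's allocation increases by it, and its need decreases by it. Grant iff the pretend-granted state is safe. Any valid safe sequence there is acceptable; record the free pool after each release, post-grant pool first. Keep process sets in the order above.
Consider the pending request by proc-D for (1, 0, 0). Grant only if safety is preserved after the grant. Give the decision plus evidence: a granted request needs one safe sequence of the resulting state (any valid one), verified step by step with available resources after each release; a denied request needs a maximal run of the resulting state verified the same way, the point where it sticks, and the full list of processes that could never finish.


DENY: after the grant no complete ordering would exist.
Key observation: after proc-G, proc-E, proc-B, proc-C complete, (6, 9, 9) is the best the pool ever gets, yet each leftover process wants more type-C units.
On the post-grant state, proc-G, proc-E, proc-B, proc-C is a maximal run — nothing extends it. Step-by-step check:
  pool = (2, 1, 2)
  proc-G: need (2, 1, 0) fits (2, 1, 2); releases (3, 2, 1), pool now (5, 3, 3)
  proc-E: need (5, 3, 3) fits (5, 3, 3); releases (1, 2, 3), pool now (6, 5, 6)
  proc-B: need (6, 3, 3) fits (6, 5, 6); releases (0, 1, 0), pool now (6, 6, 6)
  proc-C: need (6, 6, 3) fits (6, 6, 6); releases (0, 3, 3), pool now (6, 9, 9)
  blocked: proc-D wants (8, 11, 5), pool (6, 9, 9) — not enough type-C units and type-D units
  blocked: proc-A wants (7, 3, 9), pool (6, 9, 9) — not enough type-C units
  blocked: proc-H wants (7, 9, 9), pool (6, 9, 9) — not enough type-C units
Processes that could never finish after the grant: proc-D, proc-A and proc-H.


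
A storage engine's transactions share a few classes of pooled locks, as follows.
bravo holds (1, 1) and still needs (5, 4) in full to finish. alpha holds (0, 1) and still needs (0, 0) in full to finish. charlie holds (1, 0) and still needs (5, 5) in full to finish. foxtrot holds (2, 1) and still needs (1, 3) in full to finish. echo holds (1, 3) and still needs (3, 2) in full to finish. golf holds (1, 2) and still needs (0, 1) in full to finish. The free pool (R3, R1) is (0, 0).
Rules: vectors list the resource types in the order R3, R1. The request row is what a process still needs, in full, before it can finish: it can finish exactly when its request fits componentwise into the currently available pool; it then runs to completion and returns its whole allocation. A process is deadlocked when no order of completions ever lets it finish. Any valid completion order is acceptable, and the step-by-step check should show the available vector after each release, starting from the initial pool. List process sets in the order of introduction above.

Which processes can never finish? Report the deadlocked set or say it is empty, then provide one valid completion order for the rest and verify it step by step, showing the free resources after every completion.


Deadlocked: bravo and charlie.
Key observation: the pool after alpha, golf, foxtrot, echo is (4, 7); every surviving request exceeds it in R3, so progress ends there.
A valid finishing order for the others: alpha, golf, foxtrot, echo. Verifying each step:
  pool = (0, 0)
  alpha needs (0, 0) <= (0, 0) -> finishes; pool += (0, 1) = (0, 1)
  golf needs (0, 1) <= (0, 1) -> finishes; pool += (1, 2) = (1, 3)
  foxtrot needs (1, 3) <= (1, 3) -> finishes; pool += (2, 1) = (3, 4)
  echo needs (3, 2) <= (3, 4) -> finishes; pool += (1, 3) = (4, 7)
The stuck group stays short no matter what:
  blocked: bravo wants (5, 4), pool (4, 7) — not enough R3
  blocked: charlie wants (5, 5), pool (4, 7) — not enough R3


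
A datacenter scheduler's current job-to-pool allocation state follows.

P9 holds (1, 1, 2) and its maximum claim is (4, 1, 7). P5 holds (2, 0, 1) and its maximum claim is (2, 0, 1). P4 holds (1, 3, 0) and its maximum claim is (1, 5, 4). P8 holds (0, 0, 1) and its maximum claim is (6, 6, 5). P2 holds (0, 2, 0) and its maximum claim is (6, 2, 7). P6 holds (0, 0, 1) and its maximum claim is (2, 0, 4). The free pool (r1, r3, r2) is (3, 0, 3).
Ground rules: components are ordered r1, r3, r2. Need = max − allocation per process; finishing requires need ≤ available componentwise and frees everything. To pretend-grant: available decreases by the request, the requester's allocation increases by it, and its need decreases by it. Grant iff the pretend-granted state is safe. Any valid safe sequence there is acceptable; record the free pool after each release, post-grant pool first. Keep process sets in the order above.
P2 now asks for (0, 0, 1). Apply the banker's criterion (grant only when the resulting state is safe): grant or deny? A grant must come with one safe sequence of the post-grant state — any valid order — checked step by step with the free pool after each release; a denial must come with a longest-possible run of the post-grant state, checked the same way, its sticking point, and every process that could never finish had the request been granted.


DENY: after the grant no complete ordering would exist.
Key observation: after P5, P6 the pool peaks at (5, 0, 4), and each blocked process is short somewhere: P9 on r2; P4 on r3; P8 on r1, r3; P2 on r1, r2.
After a pretend grant, a maximal execution: P5, P6 — then nothing else fits. Walking it through:
  pool = (3, 0, 2)
  P5 needs (0, 0, 0) <= (3, 0, 2) -> finishes; pool += (2, 0, 1) = (5, 0, 3)
  P6 needs (2, 0, 3) <= (5, 0, 3) -> finishes; pool += (0, 0, 1) = (5, 0, 4)
  blocked: P9 wants (3, 0, 5), pool (5, 0, 4) — not enough r2
  blocked: P4 wants (0, 2, 4), pool (5, 0, 4) — not enough r3
  blocked: P8 wants (6, 6, 4), pool (5, 0, 4) — not enough r1 and r3
  blocked: P2 wants (6, 0, 6), pool (5, 0, 4) — not enough r1 and r2
Processes that could never finish after the grant: P9, P4, P8 and P2.


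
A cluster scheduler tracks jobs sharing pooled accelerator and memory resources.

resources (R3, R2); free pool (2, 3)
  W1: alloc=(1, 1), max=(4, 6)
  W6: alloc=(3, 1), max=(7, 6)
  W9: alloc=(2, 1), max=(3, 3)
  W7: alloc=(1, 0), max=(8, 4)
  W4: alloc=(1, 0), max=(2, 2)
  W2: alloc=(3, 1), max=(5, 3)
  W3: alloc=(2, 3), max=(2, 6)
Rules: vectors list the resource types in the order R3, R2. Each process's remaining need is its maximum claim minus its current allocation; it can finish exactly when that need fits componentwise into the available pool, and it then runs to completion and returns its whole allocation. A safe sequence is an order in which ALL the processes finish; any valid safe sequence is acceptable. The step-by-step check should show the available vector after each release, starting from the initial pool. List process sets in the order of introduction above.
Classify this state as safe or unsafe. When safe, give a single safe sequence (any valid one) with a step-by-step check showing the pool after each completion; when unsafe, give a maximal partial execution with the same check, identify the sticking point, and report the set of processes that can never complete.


SAFE. One safe sequence: W9, W2, W3, W6, W7, W1, W4.
Key observation: nothing binds to the last unit here — the tightest requested-resource margin is 1, first seen at W9 ((1, 2) against (2, 3)).
Check, step by step:
  pool = (2, 3)
  run W9 (needs (1, 2), free (2, 3)); after release of (2, 1) the pool is (4, 4)
  run W2 (needs (2, 2), free (4, 4)); after release of (3, 1) the pool is (7, 5)
  run W3 (needs (0, 3), free (7, 5)); after release of (2, 3) the pool is (9, 8)
  run W6 (needs (4, 5), free (9, 8)); after release of (3, 1) the pool is (12, 9)
  run W7 (needs (7, 4), free (12, 9)); after release of (1, 0) the pool is (13, 9)
  run W1 (needs (3, 5), free (13, 9)); after release of (1, 1) the pool is (14, 10)
  run W4 (needs (1, 2), free (14, 10)); after release of (1, 0) the pool is (15, 10)


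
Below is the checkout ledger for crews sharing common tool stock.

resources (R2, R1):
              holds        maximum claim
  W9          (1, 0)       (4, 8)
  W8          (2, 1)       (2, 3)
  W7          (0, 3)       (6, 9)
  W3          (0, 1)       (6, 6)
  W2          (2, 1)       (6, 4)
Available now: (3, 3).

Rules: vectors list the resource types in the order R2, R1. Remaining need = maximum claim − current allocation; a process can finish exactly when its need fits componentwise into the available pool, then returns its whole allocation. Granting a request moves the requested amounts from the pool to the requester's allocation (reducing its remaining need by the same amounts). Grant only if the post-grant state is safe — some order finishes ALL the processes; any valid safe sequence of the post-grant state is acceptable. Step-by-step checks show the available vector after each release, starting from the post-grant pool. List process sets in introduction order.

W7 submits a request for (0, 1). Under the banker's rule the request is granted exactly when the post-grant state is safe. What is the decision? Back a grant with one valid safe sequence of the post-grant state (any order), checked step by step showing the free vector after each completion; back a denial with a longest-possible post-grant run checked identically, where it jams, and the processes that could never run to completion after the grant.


DENY: after the grant no complete ordering would exist.
Key observation: even finishing W8, W2 leaves just (7, 4) free — too little R1 for any of the remaining processes.
On the post-grant state, W8, W2 is a maximal run — nothing extends it. Verifying each step:
  pool = (3, 2)
  W8: need (0, 2) fits (3, 2); releases (2, 1), pool now (5, 3)
  W2: need (4, 3) fits (5, 3); releases (2, 1), pool now (7, 4)
  W9 still needs (3, 8) but only (7, 4) is free — short on R1
  W7 still needs (6, 5) but only (7, 4) is free — short on R1
  W3 still needs (6, 5) but only (7, 4) is free — short on R1
Had the request been granted, W9, W7 and W3 could never finish.


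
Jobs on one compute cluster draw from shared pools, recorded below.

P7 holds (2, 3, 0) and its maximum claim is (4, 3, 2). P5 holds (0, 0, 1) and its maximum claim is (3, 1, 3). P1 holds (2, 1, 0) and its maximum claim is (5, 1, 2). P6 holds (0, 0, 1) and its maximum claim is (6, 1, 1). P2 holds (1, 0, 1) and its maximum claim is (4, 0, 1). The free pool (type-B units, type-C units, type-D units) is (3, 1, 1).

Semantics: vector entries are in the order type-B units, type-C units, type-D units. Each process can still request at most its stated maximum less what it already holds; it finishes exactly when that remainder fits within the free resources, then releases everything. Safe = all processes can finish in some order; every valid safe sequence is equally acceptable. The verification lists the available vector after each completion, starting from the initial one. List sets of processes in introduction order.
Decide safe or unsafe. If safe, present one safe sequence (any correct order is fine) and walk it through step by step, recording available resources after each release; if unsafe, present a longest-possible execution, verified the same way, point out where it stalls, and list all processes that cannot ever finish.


The state is SAFE; one workable sequence: P2, P5, P7, P6, P1.
Key observation: reading the order forward, P2 is the first process whose need (3, 0, 0) meets the free pool (3, 1, 1) exactly on a resource it requests.
Check, step by step:
  pool = (3, 1, 1)
  run P2 (needs (3, 0, 0), free (3, 1, 1)); after release of (1, 0, 1) the pool is (4, 1, 2)
  run P5 (needs (3, 1, 2), free (4, 1, 2)); after release of (0, 0, 1) the pool is (4, 1, 3)
  run P7 (needs (2, 0, 2), free (4, 1, 3)); after release of (2, 3, 0) the pool is (6, 4, 3)
  run P6 (needs (6, 1, 0), free (6, 4, 3)); after release of (0, 0, 1) the pool is (6, 4, 4)
  run P1 (needs (3, 0, 2), free (6, 4, 4)); after release of (2, 1, 0) the pool is (8, 5, 4)


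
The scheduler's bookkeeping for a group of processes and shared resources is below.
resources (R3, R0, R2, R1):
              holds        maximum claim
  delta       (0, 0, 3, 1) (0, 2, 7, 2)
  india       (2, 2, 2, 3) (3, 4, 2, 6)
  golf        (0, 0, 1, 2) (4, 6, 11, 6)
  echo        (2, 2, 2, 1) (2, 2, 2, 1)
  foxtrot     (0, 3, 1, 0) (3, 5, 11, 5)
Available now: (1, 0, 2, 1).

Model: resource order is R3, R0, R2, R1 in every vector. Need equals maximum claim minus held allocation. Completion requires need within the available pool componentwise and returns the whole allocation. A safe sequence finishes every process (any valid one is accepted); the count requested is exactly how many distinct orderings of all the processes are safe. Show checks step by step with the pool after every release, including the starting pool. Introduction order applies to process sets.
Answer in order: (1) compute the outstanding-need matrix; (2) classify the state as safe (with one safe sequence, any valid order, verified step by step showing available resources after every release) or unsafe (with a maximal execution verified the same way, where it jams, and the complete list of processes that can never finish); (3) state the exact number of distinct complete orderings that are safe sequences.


(1) Outstanding need per process (order R3, R0, R2, R1):
  delta: (0, 2, 4, 1)
  india: (1, 2, 0, 3)
  golf: (4, 6, 10, 4)
  echo: (0, 0, 0, 0)
  foxtrot: (3, 2, 10, 5)
(2) The state is UNSAFE.
Key observation: the wall is R2: completing echo, delta, india brings the pool only to (5, 4, 9, 6), and all the rest need more.
The run echo, delta, india cannot be extended any further. Step-by-step check:
  pool = (1, 0, 2, 1)
  echo needs (0, 0, 0, 0) <= (1, 0, 2, 1) -> finishes; pool += (2, 2, 2, 1) = (3, 2, 4, 2)
  delta needs (0, 2, 4, 1) <= (3, 2, 4, 2) -> finishes; pool += (0, 0, 3, 1) = (3, 2, 7, 3)
  india needs (1, 2, 0, 3) <= (3, 2, 7, 3) -> finishes; pool += (2, 2, 2, 3) = (5, 4, 9, 6)
  blocked: golf wants (4, 6, 10, 4), pool (5, 4, 9, 6) — not enough R0 and R2
  blocked: foxtrot wants (3, 2, 10, 5), pool (5, 4, 9, 6) — not enough R2
Processes that can never finish: golf and foxtrot.
(3) The exact count: 0 of the possible complete orderings are safe sequences.


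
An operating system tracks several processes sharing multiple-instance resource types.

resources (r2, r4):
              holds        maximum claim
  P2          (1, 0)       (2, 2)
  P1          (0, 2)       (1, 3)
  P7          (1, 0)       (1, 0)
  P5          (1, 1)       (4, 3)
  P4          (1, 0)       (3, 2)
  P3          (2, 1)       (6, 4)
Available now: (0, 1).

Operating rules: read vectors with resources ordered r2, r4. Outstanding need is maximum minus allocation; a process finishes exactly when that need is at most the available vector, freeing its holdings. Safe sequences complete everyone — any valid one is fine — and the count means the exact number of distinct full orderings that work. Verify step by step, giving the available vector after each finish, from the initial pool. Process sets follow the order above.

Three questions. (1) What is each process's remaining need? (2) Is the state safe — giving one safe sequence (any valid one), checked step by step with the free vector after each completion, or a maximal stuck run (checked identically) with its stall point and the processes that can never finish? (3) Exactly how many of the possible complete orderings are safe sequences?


(1) Need matrix, components ordered r2, r4:
  P2: (1, 2)
  P1: (1, 1)
  P7: (0, 0)
  P5: (3, 2)
  P4: (2, 2)
  P3: (4, 3)
(2) The state is SAFE; one workable sequence: P7, P1, P2, P4, P5, P3.
Key observation: reading the order forward, P1 is the first process whose need (1, 1) meets the free pool (1, 1) exactly on a resource it requests.
Walking it through:
  pool = (0, 1)
  P7: need (0, 0) fits (0, 1); releases (1, 0), pool now (1, 1)
  P1: need (1, 1) fits (1, 1); releases (0, 2), pool now (1, 3)
  P2: need (1, 2) fits (1, 3); releases (1, 0), pool now (2, 3)
  P4: need (2, 2) fits (2, 3); releases (1, 0), pool now (3, 3)
  P5: need (3, 2) fits (3, 3); releases (1, 1), pool now (4, 4)
  P3: need (4, 3) fits (4, 4); releases (2, 1), pool now (6, 5)
(3) Precisely 1 of the possible complete orderings is a safe sequence.


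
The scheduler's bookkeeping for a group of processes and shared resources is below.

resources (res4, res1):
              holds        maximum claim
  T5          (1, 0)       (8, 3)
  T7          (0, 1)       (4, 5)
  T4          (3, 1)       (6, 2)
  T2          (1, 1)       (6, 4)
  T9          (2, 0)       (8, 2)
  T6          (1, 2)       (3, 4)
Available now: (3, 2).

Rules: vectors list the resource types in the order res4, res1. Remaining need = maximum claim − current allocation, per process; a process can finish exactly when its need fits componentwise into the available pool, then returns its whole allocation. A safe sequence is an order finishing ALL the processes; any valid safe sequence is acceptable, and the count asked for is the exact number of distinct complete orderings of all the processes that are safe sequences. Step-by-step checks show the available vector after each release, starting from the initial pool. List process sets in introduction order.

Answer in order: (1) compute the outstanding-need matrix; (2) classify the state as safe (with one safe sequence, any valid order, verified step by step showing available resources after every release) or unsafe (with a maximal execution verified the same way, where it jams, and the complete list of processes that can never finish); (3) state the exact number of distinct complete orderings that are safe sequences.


(1) Outstanding need per process (order res4, res1):
  T5: (7, 3)
  T7: (4, 4)
  T4: (3, 1)
  T2: (5, 3)
  T9: (6, 2)
  T6: (2, 2)
(2) SAFE — a valid safe sequence is T4, T6, T2, T7, T5, T9.
Key observation: at T4 the run first touches a limit — (3, 1) against (3, 2), exact on a resource it actually requests.
Walking it through:
  pool = (3, 2)
  run T4 (needs (3, 1), free (3, 2)); after release of (3, 1) the pool is (6, 3)
  run T6 (needs (2, 2), free (6, 3)); after release of (1, 2) the pool is (7, 5)
  run T2 (needs (5, 3), free (7, 5)); after release of (1, 1) the pool is (8, 6)
  run T7 (needs (4, 4), free (8, 6)); after release of (0, 1) the pool is (8, 7)
  run T5 (needs (7, 3), free (8, 7)); after release of (1, 0) the pool is (9, 7)
  run T9 (needs (6, 2), free (9, 7)); after release of (2, 0) the pool is (11, 7)
(3) Exactly 94 of the possible complete orderings are safe sequences.


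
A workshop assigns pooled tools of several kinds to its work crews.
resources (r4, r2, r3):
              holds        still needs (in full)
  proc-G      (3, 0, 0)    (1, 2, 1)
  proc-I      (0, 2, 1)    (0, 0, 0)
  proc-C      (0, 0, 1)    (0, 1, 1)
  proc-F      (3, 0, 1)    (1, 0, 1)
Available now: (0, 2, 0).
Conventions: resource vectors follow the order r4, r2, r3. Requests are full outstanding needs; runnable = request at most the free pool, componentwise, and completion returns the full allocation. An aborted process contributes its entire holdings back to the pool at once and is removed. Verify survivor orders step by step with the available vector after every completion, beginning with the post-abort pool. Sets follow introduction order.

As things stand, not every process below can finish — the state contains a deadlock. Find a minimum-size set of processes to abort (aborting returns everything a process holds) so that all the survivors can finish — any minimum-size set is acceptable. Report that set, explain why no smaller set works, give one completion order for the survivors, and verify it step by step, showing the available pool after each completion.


Minimum abort set: proc-F.
Key observation: proc-G had no path to completion before; after the abort of proc-F ((3, 0, 1) returned), step 3 is where it fits.
No smaller set exists: with zero aborts the deadlock remains.
Survivors finish in the order: proc-I, proc-C, proc-G. Walking it through (pool after the aborts first):
  pool = (3, 2, 1)
  proc-I needs (0, 0, 0) <= (3, 2, 1) -> finishes; pool += (0, 2, 1) = (3, 4, 2)
  proc-C needs (0, 1, 1) <= (3, 4, 2) -> finishes; pool += (0, 0, 1) = (3, 4, 3)
  proc-G needs (1, 2, 1) <= (3, 4, 3) -> finishes; pool += (3, 0, 0) = (6, 4, 3)


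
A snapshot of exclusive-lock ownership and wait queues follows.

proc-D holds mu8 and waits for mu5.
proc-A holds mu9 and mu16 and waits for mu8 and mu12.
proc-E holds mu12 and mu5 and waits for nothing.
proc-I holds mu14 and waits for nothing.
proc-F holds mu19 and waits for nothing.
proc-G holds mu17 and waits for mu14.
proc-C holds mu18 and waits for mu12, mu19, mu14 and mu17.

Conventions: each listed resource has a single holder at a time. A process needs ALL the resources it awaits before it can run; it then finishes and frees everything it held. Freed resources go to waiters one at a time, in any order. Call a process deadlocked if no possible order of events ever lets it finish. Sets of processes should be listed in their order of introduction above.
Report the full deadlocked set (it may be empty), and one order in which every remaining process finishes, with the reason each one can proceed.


Nothing here is deadlocked.
Key observation: the wait graph is acyclic; completion cascades from the unblocked processes through everyone else.
The rest can finish in the order proc-I, proc-G, proc-E, proc-D, proc-A, proc-F, proc-C.
Walking it through:
  proc-I waits on nothing -> runs at once and releases mu14
  proc-G waits on mu14 — all released -> runs and releases mu17
  proc-E waits on nothing -> runs at once and releases mu12 and mu5
  proc-D waits on mu5 — all released -> runs and releases mu8
  proc-A waits on mu8 and mu12 — all released -> runs and releases mu9 and mu16
  proc-F waits on nothing -> runs at once and releases mu19
  proc-C waits on mu12, mu19, mu14 and mu17 — all released -> runs and releases mu18


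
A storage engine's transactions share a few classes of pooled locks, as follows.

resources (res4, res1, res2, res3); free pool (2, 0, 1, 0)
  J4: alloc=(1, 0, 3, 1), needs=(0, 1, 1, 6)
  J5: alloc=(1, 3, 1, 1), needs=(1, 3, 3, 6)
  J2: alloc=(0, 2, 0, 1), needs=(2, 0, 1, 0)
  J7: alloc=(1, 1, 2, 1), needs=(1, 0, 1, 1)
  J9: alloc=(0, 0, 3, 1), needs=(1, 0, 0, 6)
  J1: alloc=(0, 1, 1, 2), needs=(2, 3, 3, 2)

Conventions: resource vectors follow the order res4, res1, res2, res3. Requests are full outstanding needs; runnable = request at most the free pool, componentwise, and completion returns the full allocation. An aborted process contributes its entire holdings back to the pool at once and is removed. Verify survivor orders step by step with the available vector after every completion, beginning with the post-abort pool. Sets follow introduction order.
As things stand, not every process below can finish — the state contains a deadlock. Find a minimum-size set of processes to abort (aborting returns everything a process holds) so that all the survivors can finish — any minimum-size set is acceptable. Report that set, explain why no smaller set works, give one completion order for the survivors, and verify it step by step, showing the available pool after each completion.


Minimum abort set: J4 and J9.
Key observation: before aborting J4 and J9, J5 was permanently blocked — no order could ever run it; afterwards it completes at step 4.
No one abort is enough; case by case: J4 alone leaves J5 blocked (short on res3); J5 alone leaves J4 blocked (short on res3); J2 alone leaves J4 blocked (short on res3); J7 alone leaves J4 blocked (short on res3); J9 alone leaves J4 blocked (short on res3); J1 alone leaves J4 blocked (short on res3).
Survivors finish in the order: J2, J7, J1, J5. Verifying each step (pool after the aborts first):
  pool = (3, 0, 7, 2)
  J2 needs (2, 0, 1, 0) <= (3, 0, 7, 2) -> finishes; pool += (0, 2, 0, 1) = (3, 2, 7, 3)
  J7 needs (1, 0, 1, 1) <= (3, 2, 7, 3) -> finishes; pool += (1, 1, 2, 1) = (4, 3, 9, 4)
  J1 needs (2, 3, 3, 2) <= (4, 3, 9, 4) -> finishes; pool += (0, 1, 1, 2) = (4, 4, 10, 6)
  J5 needs (1, 3, 3, 6) <= (4, 4, 10, 6) -> finishes; pool += (1, 3, 1, 1) = (5, 7, 11, 7)


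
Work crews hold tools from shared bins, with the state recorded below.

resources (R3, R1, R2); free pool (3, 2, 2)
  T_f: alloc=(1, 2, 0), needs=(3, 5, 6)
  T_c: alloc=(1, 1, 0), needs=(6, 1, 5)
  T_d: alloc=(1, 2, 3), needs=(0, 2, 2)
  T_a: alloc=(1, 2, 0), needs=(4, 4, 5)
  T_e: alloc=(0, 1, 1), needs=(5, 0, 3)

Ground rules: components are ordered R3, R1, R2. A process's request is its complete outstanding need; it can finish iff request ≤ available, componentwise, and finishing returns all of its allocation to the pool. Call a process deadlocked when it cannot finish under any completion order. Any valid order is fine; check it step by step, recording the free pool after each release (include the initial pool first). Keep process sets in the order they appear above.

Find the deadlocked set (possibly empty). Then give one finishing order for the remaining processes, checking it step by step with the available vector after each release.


No process is deadlocked.
Key observation: T_d leads a chain of completions in which each release enables another process.
The rest can finish in the order T_d, T_a, T_e, T_f, T_c. Verifying each step:
  pool = (3, 2, 2)
  T_d: need (0, 2, 2) fits (3, 2, 2); releases (1, 2, 3), pool now (4, 4, 5)
  T_a: need (4, 4, 5) fits (4, 4, 5); releases (1, 2, 0), pool now (5, 6, 5)
  T_e: need (5, 0, 3) fits (5, 6, 5); releases (0, 1, 1), pool now (5, 7, 6)
  T_f: need (3, 5, 6) fits (5, 7, 6); releases (1, 2, 0), pool now (6, 9, 6)
  T_c: need (6, 1, 5) fits (6, 9, 6); releases (1, 1, 0), pool now (7, 10, 6)


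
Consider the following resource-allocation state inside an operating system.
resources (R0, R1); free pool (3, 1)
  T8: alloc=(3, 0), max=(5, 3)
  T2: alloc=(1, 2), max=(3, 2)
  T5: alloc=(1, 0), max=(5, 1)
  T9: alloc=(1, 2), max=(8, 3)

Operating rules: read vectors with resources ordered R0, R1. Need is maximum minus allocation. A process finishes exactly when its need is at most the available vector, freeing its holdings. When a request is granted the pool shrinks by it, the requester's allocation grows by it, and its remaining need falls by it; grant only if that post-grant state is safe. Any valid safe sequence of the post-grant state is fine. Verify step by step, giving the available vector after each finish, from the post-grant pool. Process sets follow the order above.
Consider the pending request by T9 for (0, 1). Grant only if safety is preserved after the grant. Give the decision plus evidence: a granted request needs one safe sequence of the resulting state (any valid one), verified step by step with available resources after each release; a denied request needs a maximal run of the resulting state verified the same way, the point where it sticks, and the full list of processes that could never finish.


DENY — the pretend-granted state is unsafe.
Key observation: after T2, T5 the pool peaks at (5, 2), and each blocked process is short somewhere: T8 on R1; T9 on R0.
On the post-grant state, T2, T5 is a maximal run — nothing extends it. Verifying each step:
  pool = (3, 0)
  T2 needs (2, 0) <= (3, 0) -> finishes; pool += (1, 2) = (4, 2)
  T5 needs (4, 1) <= (4, 2) -> finishes; pool += (1, 0) = (5, 2)
  blocked: T8 wants (2, 3), pool (5, 2) — not enough R1
  blocked: T9 wants (7, 0), pool (5, 2) — not enough R0
Had the request been granted, T8 and T9 could never finish.


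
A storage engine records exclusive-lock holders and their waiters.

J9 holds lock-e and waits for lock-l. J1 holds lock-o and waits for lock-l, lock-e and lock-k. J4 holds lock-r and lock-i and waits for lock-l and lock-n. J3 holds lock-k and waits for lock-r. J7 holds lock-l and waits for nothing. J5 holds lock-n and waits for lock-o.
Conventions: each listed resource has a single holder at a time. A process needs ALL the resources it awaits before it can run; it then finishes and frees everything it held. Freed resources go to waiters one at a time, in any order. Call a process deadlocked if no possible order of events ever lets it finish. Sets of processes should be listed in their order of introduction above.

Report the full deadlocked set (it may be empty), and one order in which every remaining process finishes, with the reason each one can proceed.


Deadlocked set: J1, J4, J3 and J5.
Key observation: along J1 -> J3 -> J4 -> J5 -> J1, each member waits on what the next one holds — a deadlock; no other process is dragged down with it.
One completion order for the rest: J7, J9.
Verifying each step:
  run J7 (it waits on nothing); releases lock-l
  J9 waits on lock-l — all released -> runs and releases lock-e


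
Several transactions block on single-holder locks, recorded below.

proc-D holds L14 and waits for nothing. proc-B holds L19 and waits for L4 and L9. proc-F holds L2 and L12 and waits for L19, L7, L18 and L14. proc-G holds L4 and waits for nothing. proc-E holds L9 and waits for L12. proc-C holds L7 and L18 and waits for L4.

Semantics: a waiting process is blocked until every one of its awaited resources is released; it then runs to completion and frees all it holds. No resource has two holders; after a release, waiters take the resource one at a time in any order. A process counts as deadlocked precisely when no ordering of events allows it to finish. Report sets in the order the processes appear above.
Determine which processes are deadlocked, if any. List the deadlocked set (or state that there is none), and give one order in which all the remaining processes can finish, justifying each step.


The deadlocked set is proc-B, proc-F and proc-E.
Key observation: the knot is the closed ring of waits proc-B -> proc-E -> proc-F -> proc-B; no other process is dragged down with it.
The rest can finish in the order proc-G, proc-D, proc-C.
Walking it through:
  proc-G waits on nothing -> runs at once and releases L4
  proc-D waits on nothing -> runs at once and releases L14
  run proc-C (all its waits — L4 — are resolved); releases L7 and L18
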